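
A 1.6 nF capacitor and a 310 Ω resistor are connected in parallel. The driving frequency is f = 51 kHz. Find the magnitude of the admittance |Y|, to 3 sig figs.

ω = 2πf = 320400 rad/s
X_C = 1/(ωC) = 1950 Ω
Parallel: admittances add. Y = 1/R + jωC
Y = (0.00323 + j0.000513) S
|Y| = 0.00327 S → |Z| = 1/|Y| = 306 Ω, ∠Z = −∠Y = -9.03°

3.27 mS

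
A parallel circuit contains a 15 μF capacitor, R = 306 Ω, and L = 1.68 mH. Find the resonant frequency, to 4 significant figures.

1.003 kHz

ω₀ = 1/√(LC) = 1/√(0.00168 × 1.5e-05) = 6299 rad/s
f₀ = ω₀/(2π) = 1.003 kHz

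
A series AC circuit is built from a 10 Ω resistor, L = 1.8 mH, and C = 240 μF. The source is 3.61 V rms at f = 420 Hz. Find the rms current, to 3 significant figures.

344 mA

ω = 2πf = 2639 rad/s
X_L = ωL = 4.75 Ω
X_C = 1/(ωC) = 1.58 Ω
Net reactance X = X_L − X_C = 3.17 Ω
Z = 10.0 + j3.17 Ω
|Z| = √(10.0² + 3.17²) = 10.5 Ω
I = V/|Z| = 3.61/10.5 = 344 mA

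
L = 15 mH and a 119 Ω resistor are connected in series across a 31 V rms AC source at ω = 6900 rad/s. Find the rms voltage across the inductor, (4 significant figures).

X_L = ωL = 103.5 Ω
Z = 119.0 + j103.5 Ω
|Z| = √(119.0² + 103.5²) = 157.7 Ω
I = V/|Z| = 196.6 mA
V_L = I·|Z_L| = 0.1966 × 103.5 = 20.34 V

20.34 V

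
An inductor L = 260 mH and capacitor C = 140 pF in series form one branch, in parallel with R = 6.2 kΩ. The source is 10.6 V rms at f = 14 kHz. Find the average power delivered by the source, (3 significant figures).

ω = 2πf = 87960 rad/s
X_L = ωL = 22900 Ω
X_C = 1/(ωC) = 81200 Ω
Branch 1: Z₁ = R = 6200 Ω
Branch 2 (series LC): Z₂ = j(X_L − X_C) = −j58300 Ω
Parallel: Z = Z₁Z₂/(Z₁+Z₂), |Z| = 6170 Ω, ∠Z = -6.07°
I = V/|Z| = 1.72 mA
P = VI cos φ = 10.6 × 0.00172 × cos(-6.07°) = 18.1 mW

18.1 mW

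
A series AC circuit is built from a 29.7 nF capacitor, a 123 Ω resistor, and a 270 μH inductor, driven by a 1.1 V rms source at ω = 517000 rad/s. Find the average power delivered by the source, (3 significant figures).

X_L = ωL = 140 Ω
X_C = 1/(ωC) = 65.1 Ω
Net reactance X = X_L − X_C = 74.5 Ω
Z = 123 + j74.5 Ω
|Z| = √(123² + 74.5²) = 144 Ω
∠Z = arctan(74.5/123) = 31.2°
I = V/|Z| = 7.65 mA
P = VI cos φ = 1.1 × 0.00765 × cos(31.2°) = 7.20 mW

7.20 mW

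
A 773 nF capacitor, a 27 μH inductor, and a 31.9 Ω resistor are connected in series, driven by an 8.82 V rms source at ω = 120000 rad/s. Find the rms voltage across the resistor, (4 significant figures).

X_L = ωL = 3.240 Ω
X_C = 1/(ωC) = 10.78 Ω
Net reactance X = X_L − X_C = -7.541 Ω
Z = 31.90 − j7.541 Ω
|Z| = √(31.90² + 7.541²) = 32.78 Ω
I = V/|Z| = 269.1 mA
V_R = I·|Z_R| = 0.2691 × 31.90 = 8.583 V

8.583 V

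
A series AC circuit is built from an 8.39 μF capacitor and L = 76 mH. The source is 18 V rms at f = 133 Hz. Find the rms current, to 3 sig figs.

228 mA

ω = 2πf = 835.7 rad/s
X_L = ωL = 63.5 Ω
X_C = 1/(ωC) = 143 Ω
Net reactance X = X_L − X_C = -79.1 Ω
Z = − j79.1 Ω
|Z| = √(0² + 79.1²) = 79.1 Ω
I = V/|Z| = 18/79.1 = 228 mA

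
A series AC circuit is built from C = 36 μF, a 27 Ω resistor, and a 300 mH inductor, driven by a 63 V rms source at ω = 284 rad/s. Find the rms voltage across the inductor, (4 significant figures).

180.1 V

X_L = ωL = 85.20 Ω
X_C = 1/(ωC) = 97.81 Ω
Net reactance X = X_L − X_C = -12.61 Ω
Z = 27.00 − j12.61 Ω
|Z| = √(27.00² + 12.61²) = 29.80 Ω
I = V/|Z| = 2.114 A
V_L = I·|Z_L| = 2.114 × 85.20 = 180.1 V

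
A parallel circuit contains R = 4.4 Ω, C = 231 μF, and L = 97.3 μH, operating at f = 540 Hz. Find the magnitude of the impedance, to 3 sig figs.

0.443 Ω

ω = 2πf = 3393 rad/s
X_L = ωL = 0.330 Ω
X_C = 1/(ωC) = 1.28 Ω
Parallel: admittances add. Y = 1/R + 1/(jωL) + jωC
Y = (0.227 − j2.25) S
|Y| = 2.26 S → |Z| = 1/|Y| = 0.443 Ω, ∠Z = −∠Y = 84.2°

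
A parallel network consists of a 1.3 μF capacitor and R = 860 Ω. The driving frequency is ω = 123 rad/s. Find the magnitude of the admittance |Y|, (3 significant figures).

1.17 mS

X_C = 1/(ωC) = 6250 Ω
Parallel: admittances add. Y = 1/R + jωC
Y = (0.00116 + j0.000160) S
|Y| = 0.00117 S → |Z| = 1/|Y| = 852 Ω, ∠Z = −∠Y = -7.83°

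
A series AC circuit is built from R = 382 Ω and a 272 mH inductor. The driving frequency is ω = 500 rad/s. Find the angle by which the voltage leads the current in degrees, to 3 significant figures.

X_L = ωL = 136 Ω
Z = 382 + j136 Ω
|Z| = √(382² + 136²) = 405 Ω
∠Z = arctan(136/382) = 19.6°

19.6°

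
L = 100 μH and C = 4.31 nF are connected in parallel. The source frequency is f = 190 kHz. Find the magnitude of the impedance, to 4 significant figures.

309.5 Ω

ω = 2πf = 1.194e+06 rad/s
X_L = ωL = 119.4 Ω
X_C = 1/(ωC) = 194.4 Ω
Parallel: admittances add. Y = 1/(jωL) + jωC
Y = (0 − j0.003231) S
|Y| = 0.003231 S → |Z| = 1/|Y| = 309.5 Ω, ∠Z = −∠Y = 90.00°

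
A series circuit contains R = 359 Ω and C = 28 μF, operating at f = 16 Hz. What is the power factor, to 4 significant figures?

0.7108

ω = 2πf = 100.5 rad/s
X_C = 1/(ωC) = 355.3 Ω
Z = 359.0 − j355.3 Ω
|Z| = √(359.0² + 355.3²) = 505.1 Ω
∠Z = arctan(-355.3/359.0) = -44.70°
cos φ = cos(-44.70°) = 0.7108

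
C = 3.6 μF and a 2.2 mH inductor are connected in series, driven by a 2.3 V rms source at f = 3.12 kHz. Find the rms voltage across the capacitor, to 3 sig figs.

1.13 V

ω = 2πf = 19600 rad/s
X_L = ωL = 43.1 Ω
X_C = 1/(ωC) = 14.2 Ω
Net reactance X = X_L − X_C = 29.0 Ω
Z = j29.0 Ω
|Z| = √(0² + 29.0²) = 29.0 Ω
I = V/|Z| = 79.4 mA
V_C = I·|Z_C| = 0.0794 × 14.2 = 1.13 V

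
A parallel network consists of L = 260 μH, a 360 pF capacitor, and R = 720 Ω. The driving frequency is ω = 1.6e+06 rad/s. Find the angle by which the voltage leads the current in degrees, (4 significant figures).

X_L = ωL = 416.0 Ω
X_C = 1/(ωC) = 1736 Ω
Parallel: admittances add. Y = 1/R + 1/(jωL) + jωC
Y = (0.001389 − j0.001828) S
|Y| = 0.002296 S → |Z| = 1/|Y| = 435.6 Ω, ∠Z = −∠Y = 52.77°

52.77°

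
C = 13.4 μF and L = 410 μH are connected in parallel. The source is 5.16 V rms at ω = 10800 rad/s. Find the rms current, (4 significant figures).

418.6 mA

X_L = ωL = 4.428 Ω
X_C = 1/(ωC) = 6.910 Ω
Parallel: admittances add. Y = 1/(jωL) + jωC
Y = (0 − j0.08112) S
|Y| = 0.08112 S → |Z| = 1/|Y| = 12.33 Ω, ∠Z = −∠Y = 90.00°
I = V/|Z| = 5.16/12.33 = 418.6 mA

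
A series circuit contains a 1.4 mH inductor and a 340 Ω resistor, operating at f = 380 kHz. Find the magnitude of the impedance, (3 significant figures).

ω = 2πf = 2.388e+06 rad/s
X_L = ωL = 3340 Ω
Z = 340 + j3340 Ω
|Z| = √(340² + 3340²) = 3360 Ω

3360 Ω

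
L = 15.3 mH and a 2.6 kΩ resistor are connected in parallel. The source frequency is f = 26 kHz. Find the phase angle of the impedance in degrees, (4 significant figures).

46.13°

ω = 2πf = 163400 rad/s
X_L = ωL = 2499 Ω
Parallel: admittances add. Y = 1/R + 1/(jωL)
Y = (0.0003846 − j0.0004001) S
|Y| = 0.0005550 S → |Z| = 1/|Y| = 1802 Ω, ∠Z = −∠Y = 46.13°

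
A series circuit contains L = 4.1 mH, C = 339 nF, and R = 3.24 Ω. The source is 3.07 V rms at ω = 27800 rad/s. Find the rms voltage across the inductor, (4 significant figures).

X_L = ωL = 114.0 Ω
X_C = 1/(ωC) = 106.1 Ω
Net reactance X = X_L − X_C = 7.870 Ω
Z = 3.240 + j7.870 Ω
|Z| = √(3.240² + 7.870²) = 8.511 Ω
I = V/|Z| = 360.7 mA
V_L = I·|Z_L| = 0.3607 × 114.0 = 41.11 V

41.11 V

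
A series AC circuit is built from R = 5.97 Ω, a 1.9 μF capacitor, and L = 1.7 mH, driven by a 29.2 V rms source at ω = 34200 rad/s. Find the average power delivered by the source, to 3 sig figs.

2.73 W

X_L = ωL = 58.1 Ω
X_C = 1/(ωC) = 15.4 Ω
Net reactance X = X_L − X_C = 42.8 Ω
Z = 5.97 + j42.8 Ω
|Z| = √(5.97² + 42.8²) = 43.2 Ω
∠Z = arctan(42.8/5.97) = 82.1°
I = V/|Z| = 676 mA
P = VI cos φ = 29.2 × 0.676 × cos(82.1°) = 2.73 W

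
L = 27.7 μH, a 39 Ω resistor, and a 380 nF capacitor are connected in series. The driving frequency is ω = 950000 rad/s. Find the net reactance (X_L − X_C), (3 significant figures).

23.5 Ω

X_L = ωL = 26.3 Ω
X_C = 1/(ωC) = 2.77 Ω
X = 26.3 − 2.77 = 23.5 Ω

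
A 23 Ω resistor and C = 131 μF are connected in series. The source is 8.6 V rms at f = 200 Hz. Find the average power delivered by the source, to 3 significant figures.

ω = 2πf = 1257 rad/s
X_C = 1/(ωC) = 6.07 Ω
Z = 23.0 − j6.07 Ω
|Z| = √(23.0² + 6.07²) = 23.8 Ω
∠Z = arctan(-6.07/23.0) = -14.8°
I = V/|Z| = 362 mA
P = VI cos φ = 8.6 × 0.362 × cos(-14.8°) = 3.01 W

3.01 W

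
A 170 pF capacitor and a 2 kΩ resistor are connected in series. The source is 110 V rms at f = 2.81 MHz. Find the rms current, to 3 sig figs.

ω = 2πf = 1.766e+07 rad/s
X_C = 1/(ωC) = 333 Ω
Z = 2000 − j333 Ω
|Z| = √(2000² + 333²) = 2030 Ω
I = V/|Z| = 110/2030 = 54.3 mA

54.3 mA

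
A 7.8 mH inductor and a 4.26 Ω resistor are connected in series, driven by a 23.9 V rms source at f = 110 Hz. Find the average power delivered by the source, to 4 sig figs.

ω = 2πf = 691.2 rad/s
X_L = ωL = 5.391 Ω
Z = 4.260 + j5.391 Ω
|Z| = √(4.260² + 5.391²) = 6.871 Ω
∠Z = arctan(5.391/4.260) = 51.68°
I = V/|Z| = 3.478 A
P = VI cos φ = 23.9 × 3.478 × cos(51.68°) = 51.54 W

51.54 W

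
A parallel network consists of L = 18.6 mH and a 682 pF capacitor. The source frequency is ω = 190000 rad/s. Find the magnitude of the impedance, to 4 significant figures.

X_L = ωL = 3534 Ω
X_C = 1/(ωC) = 7717 Ω
Parallel: admittances add. Y = 1/(jωL) + jωC
Y = (0 − j0.0001534) S
|Y| = 0.0001534 S → |Z| = 1/|Y| = 6520 Ω, ∠Z = −∠Y = 90.00°

6520 Ω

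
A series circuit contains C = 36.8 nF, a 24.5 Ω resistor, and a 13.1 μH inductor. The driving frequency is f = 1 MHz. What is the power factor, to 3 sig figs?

ω = 2πf = 6.283e+06 rad/s
X_L = ωL = 82.3 Ω
X_C = 1/(ωC) = 4.32 Ω
Net reactance X = X_L − X_C = 78.0 Ω
Z = 24.5 + j78.0 Ω
|Z| = √(24.5² + 78.0²) = 81.7 Ω
∠Z = arctan(78.0/24.5) = 72.6°
cos φ = cos(72.6°) = 0.300

0.300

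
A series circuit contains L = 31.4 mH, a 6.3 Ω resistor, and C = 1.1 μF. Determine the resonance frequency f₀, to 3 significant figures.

856 Hz

ω₀ = 1/√(LC) = 1/√(0.0314 × 1.1e-06) = 5381 rad/s
f₀ = ω₀/(2π) = 856 Hz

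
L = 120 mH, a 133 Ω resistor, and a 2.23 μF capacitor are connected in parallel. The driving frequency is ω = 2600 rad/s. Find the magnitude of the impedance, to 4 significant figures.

125.7 Ω

X_L = ωL = 312.0 Ω
X_C = 1/(ωC) = 172.5 Ω
Parallel: admittances add. Y = 1/R + 1/(jωL) + jωC
Y = (0.007519 + j0.002593) S
|Y| = 0.007953 S → |Z| = 1/|Y| = 125.7 Ω, ∠Z = −∠Y = -19.03°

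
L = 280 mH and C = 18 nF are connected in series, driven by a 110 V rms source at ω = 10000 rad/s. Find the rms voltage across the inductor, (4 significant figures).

X_L = ωL = 2800 Ω
X_C = 1/(ωC) = 5556 Ω
Net reactance X = X_L − X_C = -2756 Ω
Z = − j2756 Ω
|Z| = √(0² + 2756²) = 2756 Ω
I = V/|Z| = 39.92 mA
V_L = I·|Z_L| = 0.03992 × 2800 = 111.8 V

111.8 V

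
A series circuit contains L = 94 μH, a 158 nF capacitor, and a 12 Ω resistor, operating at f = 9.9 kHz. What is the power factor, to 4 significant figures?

0.1242

ω = 2πf = 62200 rad/s
X_L = ωL = 5.847 Ω
X_C = 1/(ωC) = 101.7 Ω
Net reactance X = X_L − X_C = -95.90 Ω
Z = 12.00 − j95.90 Ω
|Z| = √(12.00² + 95.90²) = 96.65 Ω
∠Z = arctan(-95.90/12.00) = -82.87°
cos φ = cos(-82.87°) = 0.1242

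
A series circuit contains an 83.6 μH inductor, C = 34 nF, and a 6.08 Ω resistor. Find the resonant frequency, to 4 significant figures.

ω₀ = 1/√(LC) = 1/√(8.36e-05 × 3.4e-08) = 593100 rad/s
f₀ = ω₀/(2π) = 94.40 kHz

94.40 kHz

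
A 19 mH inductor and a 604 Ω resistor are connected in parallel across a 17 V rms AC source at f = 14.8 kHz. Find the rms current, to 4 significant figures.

ω = 2πf = 92990 rad/s
X_L = ωL = 1767 Ω
Parallel: admittances add. Y = 1/R + 1/(jωL)
Y = (0.001656 − j0.0005660) S
|Y| = 0.001750 S → |Z| = 1/|Y| = 571.5 Ω, ∠Z = −∠Y = 18.87°
I = V/|Z| = 17/571.5 = 29.74 mA

29.74 mA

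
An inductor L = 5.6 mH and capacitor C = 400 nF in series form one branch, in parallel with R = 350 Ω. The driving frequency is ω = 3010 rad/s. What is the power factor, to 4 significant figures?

X_L = ωL = 16.86 Ω
X_C = 1/(ωC) = 830.6 Ω
Branch 1: Z₁ = R = 350.0 Ω
Branch 2 (series LC): Z₂ = j(X_L − X_C) = −j813.7 Ω
Parallel: Z = Z₁Z₂/(Z₁+Z₂), |Z| = 321.5 Ω, ∠Z = -23.27°
cos φ = cos(-23.27°) = 0.9186

0.9186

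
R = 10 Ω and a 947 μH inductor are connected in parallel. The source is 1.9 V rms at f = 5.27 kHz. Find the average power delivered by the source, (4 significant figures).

ω = 2πf = 33110 rad/s
X_L = ωL = 31.36 Ω
Parallel: admittances add. Y = 1/R + 1/(jωL)
Y = (0.1000 − j0.03189) S
|Y| = 0.1050 S → |Z| = 1/|Y| = 9.527 Ω, ∠Z = −∠Y = 17.69°
I = V/|Z| = 199.4 mA
P = VI cos φ = 1.9 × 0.1994 × cos(17.69°) = 361.0 mW

361.0 mW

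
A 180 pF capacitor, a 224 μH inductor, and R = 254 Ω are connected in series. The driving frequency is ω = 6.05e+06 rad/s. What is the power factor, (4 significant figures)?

0.5026

X_L = ωL = 1355 Ω
X_C = 1/(ωC) = 918.3 Ω
Net reactance X = X_L − X_C = 436.9 Ω
Z = 254.0 + j436.9 Ω
|Z| = √(254.0² + 436.9²) = 505.4 Ω
∠Z = arctan(436.9/254.0) = 59.83°
cos φ = cos(59.83°) = 0.5026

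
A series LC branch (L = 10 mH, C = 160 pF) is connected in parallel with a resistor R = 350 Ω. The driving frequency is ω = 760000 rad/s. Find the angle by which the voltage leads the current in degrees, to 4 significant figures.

X_L = ωL = 7600 Ω
X_C = 1/(ωC) = 8224 Ω
Branch 1: Z₁ = R = 350.0 Ω
Branch 2 (series LC): Z₂ = j(X_L − X_C) = −j623.7 Ω
Parallel: Z = Z₁Z₂/(Z₁+Z₂), |Z| = 305.2 Ω, ∠Z = -29.30°

-29.30°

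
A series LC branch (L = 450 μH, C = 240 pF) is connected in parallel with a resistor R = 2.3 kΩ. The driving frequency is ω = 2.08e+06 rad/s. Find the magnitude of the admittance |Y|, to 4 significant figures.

1.033 mS

X_L = ωL = 936.0 Ω
X_C = 1/(ωC) = 2003 Ω
Branch 1: Z₁ = R = 2300 Ω
Branch 2 (series LC): Z₂ = j(X_L − X_C) = −j1067 Ω
Parallel: Z = Z₁Z₂/(Z₁+Z₂), |Z| = 968.1 Ω, ∠Z = -65.11°
|Y| = 1/|Z| = 1.033 mS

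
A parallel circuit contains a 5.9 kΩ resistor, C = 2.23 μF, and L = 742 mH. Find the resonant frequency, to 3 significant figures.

ω₀ = 1/√(LC) = 1/√(0.742 × 2.23e-06) = 777.4 rad/s
f₀ = ω₀/(2π) = 124 Hz

124 Hz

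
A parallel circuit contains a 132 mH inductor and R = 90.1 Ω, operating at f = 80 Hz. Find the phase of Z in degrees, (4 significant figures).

ω = 2πf = 502.7 rad/s
X_L = ωL = 66.35 Ω
Parallel: admittances add. Y = 1/R + 1/(jωL)
Y = (0.01110 − j0.01507) S
|Y| = 0.01872 S → |Z| = 1/|Y| = 53.43 Ω, ∠Z = −∠Y = 53.63°

53.63°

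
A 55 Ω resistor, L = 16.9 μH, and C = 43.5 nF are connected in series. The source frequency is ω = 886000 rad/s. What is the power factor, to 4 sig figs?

0.9807

X_L = ωL = 14.97 Ω
X_C = 1/(ωC) = 25.95 Ω
Net reactance X = X_L − X_C = -10.97 Ω
Z = 55.00 − j10.97 Ω
|Z| = √(55.00² + 10.97²) = 56.08 Ω
∠Z = arctan(-10.97/55.00) = -11.28°
cos φ = cos(-11.28°) = 0.9807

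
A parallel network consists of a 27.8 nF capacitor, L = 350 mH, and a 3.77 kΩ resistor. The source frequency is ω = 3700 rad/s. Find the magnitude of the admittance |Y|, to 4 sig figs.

720.0 μS

X_L = ωL = 1295 Ω
X_C = 1/(ωC) = 9722 Ω
Parallel: admittances add. Y = 1/R + 1/(jωL) + jωC
Y = (0.0002653 − j0.0006693) S
|Y| = 0.0007200 S → |Z| = 1/|Y| = 1389 Ω, ∠Z = −∠Y = 68.38°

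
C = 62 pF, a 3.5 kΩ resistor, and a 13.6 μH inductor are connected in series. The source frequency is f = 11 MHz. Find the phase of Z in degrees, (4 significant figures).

11.41°

ω = 2πf = 6.912e+07 rad/s
X_L = ωL = 940.0 Ω
X_C = 1/(ωC) = 233.4 Ω
Net reactance X = X_L − X_C = 706.6 Ω
Z = 3500 + j706.6 Ω
|Z| = √(3500² + 706.6²) = 3571 Ω
∠Z = arctan(706.6/3500) = 11.41°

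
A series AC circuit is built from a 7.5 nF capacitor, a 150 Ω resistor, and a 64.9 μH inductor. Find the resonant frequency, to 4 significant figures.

ω₀ = 1/√(LC) = 1/√(6.49e-05 × 7.5e-09) = 1.433e+06 rad/s
f₀ = ω₀/(2π) = 228.1 kHz

228.1 kHz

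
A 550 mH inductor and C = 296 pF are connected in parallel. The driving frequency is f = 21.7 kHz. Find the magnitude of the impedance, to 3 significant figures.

ω = 2πf = 136300 rad/s
X_L = ωL = 75000 Ω
X_C = 1/(ωC) = 24800 Ω
Parallel: admittances add. Y = 1/(jωL) + jωC
Y = (0 + j2.7e-05) S
|Y| = 2.7e-05 S → |Z| = 1/|Y| = 37000 Ω, ∠Z = −∠Y = -90.0°

37000 Ω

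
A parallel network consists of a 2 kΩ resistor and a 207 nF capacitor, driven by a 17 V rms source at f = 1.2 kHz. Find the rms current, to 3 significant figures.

ω = 2πf = 7540 rad/s
X_C = 1/(ωC) = 641 Ω
Parallel: admittances add. Y = 1/R + jωC
Y = (0.000500 + j0.00156) S
|Y| = 0.00164 S → |Z| = 1/|Y| = 610 Ω, ∠Z = −∠Y = -72.2°
I = V/|Z| = 17/610 = 27.9 mA

27.9 mA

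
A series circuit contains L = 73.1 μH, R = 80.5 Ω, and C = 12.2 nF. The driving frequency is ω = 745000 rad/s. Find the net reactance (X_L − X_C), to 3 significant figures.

-55.6 Ω

X_L = ωL = 54.5 Ω
X_C = 1/(ωC) = 110 Ω
X = 54.5 − 110 = -55.6 Ω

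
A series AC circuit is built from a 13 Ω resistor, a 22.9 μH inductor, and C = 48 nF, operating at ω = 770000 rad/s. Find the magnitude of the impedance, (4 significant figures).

X_L = ωL = 17.63 Ω
X_C = 1/(ωC) = 27.06 Ω
Net reactance X = X_L − X_C = -9.423 Ω
Z = 13.00 − j9.423 Ω
|Z| = √(13.00² + 9.423²) = 16.06 Ω

16.06 Ω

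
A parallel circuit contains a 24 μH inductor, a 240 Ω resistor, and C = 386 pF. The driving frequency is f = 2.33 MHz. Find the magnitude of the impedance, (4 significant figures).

ω = 2πf = 1.464e+07 rad/s
X_L = ωL = 351.4 Ω
X_C = 1/(ωC) = 177.0 Ω
Parallel: admittances add. Y = 1/R + 1/(jωL) + jωC
Y = (0.004167 + j0.002805) S
|Y| = 0.005023 S → |Z| = 1/|Y| = 199.1 Ω, ∠Z = −∠Y = -33.95°

199.1 Ω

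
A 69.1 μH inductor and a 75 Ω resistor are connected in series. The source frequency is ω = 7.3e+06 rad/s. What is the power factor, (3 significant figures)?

X_L = ωL = 504 Ω
Z = 75.0 + j504 Ω
|Z| = √(75.0² + 504²) = 510 Ω
∠Z = arctan(504/75.0) = 81.5°
cos φ = cos(81.5°) = 0.147

0.147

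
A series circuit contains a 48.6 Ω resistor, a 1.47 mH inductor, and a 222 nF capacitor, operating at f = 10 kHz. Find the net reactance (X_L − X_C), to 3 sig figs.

ω = 2πf = 62830 rad/s
X_L = ωL = 92.4 Ω
X_C = 1/(ωC) = 71.7 Ω
X = 92.4 − 71.7 = 20.7 Ω

20.7 Ω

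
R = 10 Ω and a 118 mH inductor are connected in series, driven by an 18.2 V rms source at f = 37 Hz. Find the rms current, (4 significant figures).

623.3 mA

ω = 2πf = 232.5 rad/s
X_L = ωL = 27.43 Ω
Z = 10.00 + j27.43 Ω
|Z| = √(10.00² + 27.43²) = 29.20 Ω
I = V/|Z| = 18.2/29.20 = 623.3 mA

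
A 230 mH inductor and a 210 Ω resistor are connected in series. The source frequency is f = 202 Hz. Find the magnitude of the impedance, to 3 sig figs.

360 Ω

ω = 2πf = 1269 rad/s
X_L = ωL = 292 Ω
Z = 210 + j292 Ω
|Z| = √(210² + 292²) = 360 Ω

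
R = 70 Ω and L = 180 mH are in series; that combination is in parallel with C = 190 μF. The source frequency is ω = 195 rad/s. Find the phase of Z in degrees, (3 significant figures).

-70.0°

X_L = ωL = 35.1 Ω
X_C = 1/(ωC) = 27.0 Ω
Branch 1 (R+jX_L): Z₁ = 70.0 + j35.1 Ω, |Z₁| = 78.3 Ω
Branch 2 (−jX_C): Z₂ = −j27.0 Ω
Parallel: Z = Z₁Z₂/(Z₁+Z₂), |Z| = 30.0 Ω, ∠Z = -70.0°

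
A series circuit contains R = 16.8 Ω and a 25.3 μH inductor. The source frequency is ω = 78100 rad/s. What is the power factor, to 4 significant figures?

0.9932

X_L = ωL = 1.976 Ω
Z = 16.80 + j1.976 Ω
|Z| = √(16.80² + 1.976²) = 16.92 Ω
∠Z = arctan(1.976/16.80) = 6.708°
cos φ = cos(6.708°) = 0.9932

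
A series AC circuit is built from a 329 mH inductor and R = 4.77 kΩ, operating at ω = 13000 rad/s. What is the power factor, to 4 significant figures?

X_L = ωL = 4277 Ω
Z = 4770 + j4277 Ω
|Z| = √(4770² + 4277²) = 6407 Ω
∠Z = arctan(4277/4770) = 41.88°
cos φ = cos(41.88°) = 0.7445

0.7445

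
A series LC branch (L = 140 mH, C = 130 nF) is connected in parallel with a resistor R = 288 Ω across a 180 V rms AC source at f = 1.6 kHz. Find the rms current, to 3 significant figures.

ω = 2πf = 10050 rad/s
X_L = ωL = 1410 Ω
X_C = 1/(ωC) = 765 Ω
Branch 1: Z₁ = R = 288 Ω
Branch 2 (series LC): Z₂ = j(X_L − X_C) = j642 Ω
Parallel: Z = Z₁Z₂/(Z₁+Z₂), |Z| = 263 Ω, ∠Z = 24.2°
I = V/|Z| = 180/263 = 685 mA

685 mA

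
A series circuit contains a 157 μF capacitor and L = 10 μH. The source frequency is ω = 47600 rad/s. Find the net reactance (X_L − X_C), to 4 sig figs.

0.3422 Ω

X_L = ωL = 0.4760 Ω
X_C = 1/(ωC) = 0.1338 Ω
X = 0.4760 − 0.1338 = 0.3422 Ω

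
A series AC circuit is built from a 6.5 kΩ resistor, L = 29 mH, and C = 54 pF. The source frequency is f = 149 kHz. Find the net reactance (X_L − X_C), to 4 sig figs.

7369 Ω

ω = 2πf = 936200 rad/s
X_L = ωL = 27150 Ω
X_C = 1/(ωC) = 19780 Ω
X = 27150 − 19780 = 7369 Ω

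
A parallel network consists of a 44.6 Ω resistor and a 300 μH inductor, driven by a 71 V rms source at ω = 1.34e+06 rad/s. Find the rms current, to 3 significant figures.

1.60 A

X_L = ωL = 402 Ω
Parallel: admittances add. Y = 1/R + 1/(jωL)
Y = (0.0224 − j0.00249) S
|Y| = 0.0226 S → |Z| = 1/|Y| = 44.3 Ω, ∠Z = −∠Y = 6.33°
I = V/|Z| = 71/44.3 = 1.60 A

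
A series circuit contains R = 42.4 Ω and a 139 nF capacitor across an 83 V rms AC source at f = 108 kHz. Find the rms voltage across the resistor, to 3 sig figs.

ω = 2πf = 678600 rad/s
X_C = 1/(ωC) = 10.6 Ω
Z = 42.4 − j10.6 Ω
|Z| = √(42.4² + 10.6²) = 43.7 Ω
I = V/|Z| = 1.90 A
V_R = I·|Z_R| = 1.90 × 42.4 = 80.5 V

80.5 V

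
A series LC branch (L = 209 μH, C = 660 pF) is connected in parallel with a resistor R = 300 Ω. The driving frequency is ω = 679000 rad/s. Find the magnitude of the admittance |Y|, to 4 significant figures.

3.368 mS

X_L = ωL = 141.9 Ω
X_C = 1/(ωC) = 2231 Ω
Branch 1: Z₁ = R = 300.0 Ω
Branch 2 (series LC): Z₂ = j(X_L − X_C) = −j2090 Ω
Parallel: Z = Z₁Z₂/(Z₁+Z₂), |Z| = 297.0 Ω, ∠Z = -8.170°
|Y| = 1/|Z| = 3.368 mS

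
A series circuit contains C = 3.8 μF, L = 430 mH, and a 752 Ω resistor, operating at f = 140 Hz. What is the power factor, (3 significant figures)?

0.995

ω = 2πf = 879.6 rad/s
X_L = ωL = 378 Ω
X_C = 1/(ωC) = 299 Ω
Net reactance X = X_L − X_C = 79.1 Ω
Z = 752 + j79.1 Ω
|Z| = √(752² + 79.1²) = 756 Ω
∠Z = arctan(79.1/752) = 6.00°
cos φ = cos(6.00°) = 0.995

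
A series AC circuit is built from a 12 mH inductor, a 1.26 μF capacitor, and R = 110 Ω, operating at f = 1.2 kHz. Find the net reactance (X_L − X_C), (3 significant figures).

ω = 2πf = 7540 rad/s
X_L = ωL = 90.5 Ω
X_C = 1/(ωC) = 105 Ω
X = 90.5 − 105 = -14.8 Ω

-14.8 Ω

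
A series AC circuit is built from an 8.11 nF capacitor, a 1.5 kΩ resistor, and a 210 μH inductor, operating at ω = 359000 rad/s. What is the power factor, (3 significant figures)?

0.984

X_L = ωL = 75.4 Ω
X_C = 1/(ωC) = 343 Ω
Net reactance X = X_L − X_C = -268 Ω
Z = 1500 − j268 Ω
|Z| = √(1500² + 268²) = 1520 Ω
∠Z = arctan(-268/1500) = -10.1°
cos φ = cos(-10.1°) = 0.984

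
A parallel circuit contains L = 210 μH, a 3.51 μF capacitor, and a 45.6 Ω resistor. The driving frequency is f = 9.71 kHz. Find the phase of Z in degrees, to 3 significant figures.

ω = 2πf = 61010 rad/s
X_L = ωL = 12.8 Ω
X_C = 1/(ωC) = 4.67 Ω
Parallel: admittances add. Y = 1/R + 1/(jωL) + jωC
Y = (0.0219 + j0.136) S
|Y| = 0.138 S → |Z| = 1/|Y| = 7.25 Ω, ∠Z = −∠Y = -80.8°

-80.8°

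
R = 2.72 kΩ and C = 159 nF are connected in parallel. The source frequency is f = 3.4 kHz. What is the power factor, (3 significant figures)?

0.108

ω = 2πf = 21360 rad/s
X_C = 1/(ωC) = 294 Ω
Parallel: admittances add. Y = 1/R + jωC
Y = (0.000368 + j0.00340) S
|Y| = 0.00342 S → |Z| = 1/|Y| = 293 Ω, ∠Z = −∠Y = -83.8°
cos φ = cos(-83.8°) = 0.108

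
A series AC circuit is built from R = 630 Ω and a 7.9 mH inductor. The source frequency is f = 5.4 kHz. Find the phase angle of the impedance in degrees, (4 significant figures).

ω = 2πf = 33930 rad/s
X_L = ωL = 268.0 Ω
Z = 630.0 + j268.0 Ω
|Z| = √(630.0² + 268.0²) = 684.7 Ω
∠Z = arctan(268.0/630.0) = 23.05°

23.05°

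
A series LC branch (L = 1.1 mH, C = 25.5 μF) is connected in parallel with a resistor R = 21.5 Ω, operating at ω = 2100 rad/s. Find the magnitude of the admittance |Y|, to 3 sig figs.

76.8 mS

X_L = ωL = 2.31 Ω
X_C = 1/(ωC) = 18.7 Ω
Branch 1: Z₁ = R = 21.5 Ω
Branch 2 (series LC): Z₂ = j(X_L − X_C) = −j16.4 Ω
Parallel: Z = Z₁Z₂/(Z₁+Z₂), |Z| = 13.0 Ω, ∠Z = -52.7°
|Y| = 1/|Z| = 76.8 mS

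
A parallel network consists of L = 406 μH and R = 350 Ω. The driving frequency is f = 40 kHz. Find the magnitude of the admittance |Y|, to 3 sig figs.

ω = 2πf = 251300 rad/s
X_L = ωL = 102 Ω
Parallel: admittances add. Y = 1/R + 1/(jωL)
Y = (0.00286 − j0.00980) S
|Y| = 0.0102 S → |Z| = 1/|Y| = 98.0 Ω, ∠Z = −∠Y = 73.7°

10.2 mS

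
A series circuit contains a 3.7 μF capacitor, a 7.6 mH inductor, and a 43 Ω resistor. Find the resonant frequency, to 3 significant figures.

ω₀ = 1/√(LC) = 1/√(0.0076 × 3.7e-06) = 5963 rad/s
f₀ = ω₀/(2π) = 949 Hz

949 Hz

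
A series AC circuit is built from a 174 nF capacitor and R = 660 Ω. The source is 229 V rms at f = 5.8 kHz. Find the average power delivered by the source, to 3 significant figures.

75.2 W

ω = 2πf = 36440 rad/s
X_C = 1/(ωC) = 158 Ω
Z = 660 − j158 Ω
|Z| = √(660² + 158²) = 679 Ω
∠Z = arctan(-158/660) = -13.4°
I = V/|Z| = 337 mA
P = VI cos φ = 229 × 0.337 × cos(-13.4°) = 75.2 W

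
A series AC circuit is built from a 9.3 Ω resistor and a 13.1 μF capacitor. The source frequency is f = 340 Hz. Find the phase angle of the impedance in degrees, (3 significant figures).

ω = 2πf = 2136 rad/s
X_C = 1/(ωC) = 35.7 Ω
Z = 9.30 − j35.7 Ω
|Z| = √(9.30² + 35.7²) = 36.9 Ω
∠Z = arctan(-35.7/9.30) = -75.4°

-75.4°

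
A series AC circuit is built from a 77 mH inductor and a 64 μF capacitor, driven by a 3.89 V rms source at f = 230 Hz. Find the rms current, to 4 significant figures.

38.72 mA

ω = 2πf = 1445 rad/s
X_L = ωL = 111.3 Ω
X_C = 1/(ωC) = 10.81 Ω
Net reactance X = X_L − X_C = 100.5 Ω
Z = j100.5 Ω
|Z| = √(0² + 100.5²) = 100.5 Ω
I = V/|Z| = 3.89/100.5 = 38.72 mA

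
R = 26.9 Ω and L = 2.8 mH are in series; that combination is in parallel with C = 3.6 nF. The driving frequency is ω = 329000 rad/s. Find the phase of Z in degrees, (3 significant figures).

X_L = ωL = 921 Ω
X_C = 1/(ωC) = 844 Ω
Branch 1 (R+jX_L): Z₁ = 26.9 + j921 Ω, |Z₁| = 922 Ω
Branch 2 (−jX_C): Z₂ = −j844 Ω
Parallel: Z = Z₁Z₂/(Z₁+Z₂), |Z| = 9550 Ω, ∠Z = -72.4°

-72.4°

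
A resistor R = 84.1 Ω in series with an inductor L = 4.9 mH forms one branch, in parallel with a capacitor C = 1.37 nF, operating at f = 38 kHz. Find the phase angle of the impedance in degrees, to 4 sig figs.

83.34°

ω = 2πf = 238800 rad/s
X_L = ωL = 1170 Ω
X_C = 1/(ωC) = 3057 Ω
Branch 1 (R+jX_L): Z₁ = 84.10 + j1170 Ω, |Z₁| = 1173 Ω
Branch 2 (−jX_C): Z₂ = −j3057 Ω
Parallel: Z = Z₁Z₂/(Z₁+Z₂), |Z| = 1898 Ω, ∠Z = 83.34°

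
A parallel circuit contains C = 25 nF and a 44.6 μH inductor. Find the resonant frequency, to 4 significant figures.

ω₀ = 1/√(LC) = 1/√(4.46e-05 × 2.5e-08) = 947000 rad/s
f₀ = ω₀/(2π) = 150.7 kHz

150.7 kHz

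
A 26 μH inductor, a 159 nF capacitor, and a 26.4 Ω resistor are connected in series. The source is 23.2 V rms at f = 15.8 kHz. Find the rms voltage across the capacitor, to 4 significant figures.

ω = 2πf = 99270 rad/s
X_L = ωL = 2.581 Ω
X_C = 1/(ωC) = 63.35 Ω
Net reactance X = X_L − X_C = -60.77 Ω
Z = 26.40 − j60.77 Ω
|Z| = √(26.40² + 60.77²) = 66.26 Ω
I = V/|Z| = 350.1 mA
V_C = I·|Z_C| = 0.3501 × 63.35 = 22.18 V

22.18 V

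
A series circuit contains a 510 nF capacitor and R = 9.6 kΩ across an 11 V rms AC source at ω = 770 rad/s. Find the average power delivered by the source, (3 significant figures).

11.8 mW

X_C = 1/(ωC) = 2550 Ω
Z = 9600 − j2550 Ω
|Z| = √(9600² + 2550²) = 9930 Ω
∠Z = arctan(-2550/9600) = -14.9°
I = V/|Z| = 1.11 mA
P = VI cos φ = 11 × 0.00111 × cos(-14.9°) = 11.8 mW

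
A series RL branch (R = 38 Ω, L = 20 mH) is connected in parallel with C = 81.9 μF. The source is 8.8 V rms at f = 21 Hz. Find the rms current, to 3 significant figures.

ω = 2πf = 131.9 rad/s
X_L = ωL = 2.64 Ω
X_C = 1/(ωC) = 92.5 Ω
Branch 1 (R+jX_L): Z₁ = 38.0 + j2.64 Ω, |Z₁| = 38.1 Ω
Branch 2 (−jX_C): Z₂ = −j92.5 Ω
Parallel: Z = Z₁Z₂/(Z₁+Z₂), |Z| = 36.1 Ω, ∠Z = -18.9°
I = V/|Z| = 8.8/36.1 = 244 mA

244 mA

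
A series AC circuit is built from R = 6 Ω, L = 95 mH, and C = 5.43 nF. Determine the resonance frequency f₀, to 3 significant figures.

7.01 kHz

ω₀ = 1/√(LC) = 1/√(0.095 × 5.43e-09) = 44030 rad/s
f₀ = ω₀/(2π) = 7.01 kHz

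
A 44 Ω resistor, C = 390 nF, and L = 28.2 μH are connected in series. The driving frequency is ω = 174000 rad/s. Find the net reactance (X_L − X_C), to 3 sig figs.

-9.83 Ω

X_L = ωL = 4.91 Ω
X_C = 1/(ωC) = 14.7 Ω
X = 4.91 − 14.7 = -9.83 Ω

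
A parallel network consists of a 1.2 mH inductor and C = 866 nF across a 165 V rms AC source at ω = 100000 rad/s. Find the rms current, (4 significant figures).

12.91 A

X_L = ωL = 120.0 Ω
X_C = 1/(ωC) = 11.55 Ω
Parallel: admittances add. Y = 1/(jωL) + jωC
Y = (0 + j0.07827) S
|Y| = 0.07827 S → |Z| = 1/|Y| = 12.78 Ω, ∠Z = −∠Y = -90.00°
I = V/|Z| = 165/12.78 = 12.91 A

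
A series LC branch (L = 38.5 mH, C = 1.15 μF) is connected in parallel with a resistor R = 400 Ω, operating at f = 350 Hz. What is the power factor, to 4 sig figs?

ω = 2πf = 2199 rad/s
X_L = ωL = 84.67 Ω
X_C = 1/(ωC) = 395.4 Ω
Branch 1: Z₁ = R = 400.0 Ω
Branch 2 (series LC): Z₂ = j(X_L − X_C) = −j310.8 Ω
Parallel: Z = Z₁Z₂/(Z₁+Z₂), |Z| = 245.4 Ω, ∠Z = -52.16°
cos φ = cos(-52.16°) = 0.6135

0.6135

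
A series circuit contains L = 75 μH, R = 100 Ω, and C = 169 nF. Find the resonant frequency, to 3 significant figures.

44.7 kHz

ω₀ = 1/√(LC) = 1/√(7.5e-05 × 1.69e-07) = 280900 rad/s
f₀ = ω₀/(2π) = 44.7 kHz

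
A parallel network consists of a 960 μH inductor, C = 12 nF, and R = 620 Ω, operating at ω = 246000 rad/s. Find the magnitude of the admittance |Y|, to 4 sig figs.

X_L = ωL = 236.2 Ω
X_C = 1/(ωC) = 338.8 Ω
Parallel: admittances add. Y = 1/R + 1/(jωL) + jωC
Y = (0.001613 − j0.001282) S
|Y| = 0.002061 S → |Z| = 1/|Y| = 485.3 Ω, ∠Z = −∠Y = 38.49°

2.061 mS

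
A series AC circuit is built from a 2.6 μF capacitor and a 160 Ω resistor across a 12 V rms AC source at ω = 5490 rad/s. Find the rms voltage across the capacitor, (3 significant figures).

4.81 V

X_C = 1/(ωC) = 70.1 Ω
Z = 160 − j70.1 Ω
|Z| = √(160² + 70.1²) = 175 Ω
I = V/|Z| = 68.7 mA
V_C = I·|Z_C| = 0.0687 × 70.1 = 4.81 V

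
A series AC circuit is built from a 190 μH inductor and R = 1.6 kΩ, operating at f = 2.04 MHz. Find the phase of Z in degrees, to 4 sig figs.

ω = 2πf = 1.282e+07 rad/s
X_L = ωL = 2435 Ω
Z = 1600 + j2435 Ω
|Z| = √(1600² + 2435²) = 2914 Ω
∠Z = arctan(2435/1600) = 56.70°

56.70°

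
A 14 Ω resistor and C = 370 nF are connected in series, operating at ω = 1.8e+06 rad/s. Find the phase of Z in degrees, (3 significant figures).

X_C = 1/(ωC) = 1.50 Ω
Z = 14.0 − j1.50 Ω
|Z| = √(14.0² + 1.50²) = 14.1 Ω
∠Z = arctan(-1.50/14.0) = -6.12°

-6.12°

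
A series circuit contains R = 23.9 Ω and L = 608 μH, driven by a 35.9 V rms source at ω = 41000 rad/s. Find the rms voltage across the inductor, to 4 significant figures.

X_L = ωL = 24.93 Ω
Z = 23.90 + j24.93 Ω
|Z| = √(23.90² + 24.93²) = 34.53 Ω
I = V/|Z| = 1.040 A
V_L = I·|Z_L| = 1.040 × 24.93 = 25.91 V

25.91 V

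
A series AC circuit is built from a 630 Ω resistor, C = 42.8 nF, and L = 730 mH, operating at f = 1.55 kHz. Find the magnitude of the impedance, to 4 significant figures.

4752 Ω

ω = 2πf = 9739 rad/s
X_L = ωL = 7109 Ω
X_C = 1/(ωC) = 2399 Ω
Net reactance X = X_L − X_C = 4710 Ω
Z = 630.0 + j4710 Ω
|Z| = √(630.0² + 4710²) = 4752 Ω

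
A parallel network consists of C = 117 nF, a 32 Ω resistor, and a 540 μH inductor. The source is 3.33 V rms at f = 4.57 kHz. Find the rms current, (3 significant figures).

ω = 2πf = 28710 rad/s
X_L = ωL = 15.5 Ω
X_C = 1/(ωC) = 298 Ω
Parallel: admittances add. Y = 1/R + 1/(jωL) + jωC
Y = (0.0312 − j0.0611) S
|Y| = 0.0687 S → |Z| = 1/|Y| = 14.6 Ω, ∠Z = −∠Y = 62.9°
I = V/|Z| = 3.33/14.6 = 229 mA

229 mA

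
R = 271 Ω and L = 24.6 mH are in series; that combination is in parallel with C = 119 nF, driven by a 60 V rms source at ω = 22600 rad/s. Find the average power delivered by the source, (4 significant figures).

2.550 W

X_L = ωL = 556.0 Ω
X_C = 1/(ωC) = 371.8 Ω
Branch 1 (R+jX_L): Z₁ = 271.0 + j556.0 Ω, |Z₁| = 618.5 Ω
Branch 2 (−jX_C): Z₂ = −j371.8 Ω
Parallel: Z = Z₁Z₂/(Z₁+Z₂), |Z| = 701.9 Ω, ∠Z = -60.18°
I = V/|Z| = 85.48 mA
P = VI cos φ = 60 × 0.08548 × cos(-60.18°) = 2.550 W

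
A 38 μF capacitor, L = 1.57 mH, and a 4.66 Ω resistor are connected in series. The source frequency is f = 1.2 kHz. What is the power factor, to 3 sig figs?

0.487

ω = 2πf = 7540 rad/s
X_L = ωL = 11.8 Ω
X_C = 1/(ωC) = 3.49 Ω
Net reactance X = X_L − X_C = 8.35 Ω
Z = 4.66 + j8.35 Ω
|Z| = √(4.66² + 8.35²) = 9.56 Ω
∠Z = arctan(8.35/4.66) = 60.8°
cos φ = cos(60.8°) = 0.487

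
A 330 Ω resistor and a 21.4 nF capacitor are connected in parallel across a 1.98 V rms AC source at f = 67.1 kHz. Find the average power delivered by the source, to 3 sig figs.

11.9 mW

ω = 2πf = 421600 rad/s
X_C = 1/(ωC) = 111 Ω
Parallel: admittances add. Y = 1/R + jωC
Y = (0.00303 + j0.00902) S
|Y| = 0.00952 S → |Z| = 1/|Y| = 105 Ω, ∠Z = −∠Y = -71.4°
I = V/|Z| = 18.8 mA
P = VI cos φ = 1.98 × 0.0188 × cos(-71.4°) = 11.9 mW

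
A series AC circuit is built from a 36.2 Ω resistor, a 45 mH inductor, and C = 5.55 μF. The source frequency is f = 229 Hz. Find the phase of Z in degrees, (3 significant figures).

-59.1°

ω = 2πf = 1439 rad/s
X_L = ωL = 64.7 Ω
X_C = 1/(ωC) = 125 Ω
Net reactance X = X_L − X_C = -60.5 Ω
Z = 36.2 − j60.5 Ω
|Z| = √(36.2² + 60.5²) = 70.5 Ω
∠Z = arctan(-60.5/36.2) = -59.1°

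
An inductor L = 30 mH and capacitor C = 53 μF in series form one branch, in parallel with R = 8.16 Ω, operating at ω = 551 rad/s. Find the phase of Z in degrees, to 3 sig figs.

X_L = ωL = 16.5 Ω
X_C = 1/(ωC) = 34.2 Ω
Branch 1: Z₁ = R = 8.16 Ω
Branch 2 (series LC): Z₂ = j(X_L − X_C) = −j17.7 Ω
Parallel: Z = Z₁Z₂/(Z₁+Z₂), |Z| = 7.41 Ω, ∠Z = -24.7°

-24.7°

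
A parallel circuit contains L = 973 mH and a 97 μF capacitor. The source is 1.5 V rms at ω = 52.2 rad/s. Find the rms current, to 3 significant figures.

X_L = ωL = 50.8 Ω
X_C = 1/(ωC) = 197 Ω
Parallel: admittances add. Y = 1/(jωL) + jωC
Y = (0 − j0.0146) S
|Y| = 0.0146 S → |Z| = 1/|Y| = 68.4 Ω, ∠Z = −∠Y = 90.0°
I = V/|Z| = 1.5/68.4 = 21.9 mA

21.9 mA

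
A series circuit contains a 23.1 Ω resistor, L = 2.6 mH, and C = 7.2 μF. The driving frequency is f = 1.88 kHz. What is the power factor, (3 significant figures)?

0.773

ω = 2πf = 11810 rad/s
X_L = ωL = 30.7 Ω
X_C = 1/(ωC) = 11.8 Ω
Net reactance X = X_L − X_C = 19.0 Ω
Z = 23.1 + j19.0 Ω
|Z| = √(23.1² + 19.0²) = 29.9 Ω
∠Z = arctan(19.0/23.1) = 39.4°
cos φ = cos(39.4°) = 0.773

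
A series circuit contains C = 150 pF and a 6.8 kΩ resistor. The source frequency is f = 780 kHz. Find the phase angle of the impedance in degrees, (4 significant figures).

-11.31°

ω = 2πf = 4.901e+06 rad/s
X_C = 1/(ωC) = 1360 Ω
Z = 6800 − j1360 Ω
|Z| = √(6800² + 1360²) = 6935 Ω
∠Z = arctan(-1360/6800) = -11.31°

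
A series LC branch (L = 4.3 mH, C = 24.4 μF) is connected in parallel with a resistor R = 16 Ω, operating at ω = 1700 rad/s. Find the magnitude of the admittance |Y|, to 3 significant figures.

86.3 mS

X_L = ωL = 7.31 Ω
X_C = 1/(ωC) = 24.1 Ω
Branch 1: Z₁ = R = 16.0 Ω
Branch 2 (series LC): Z₂ = j(X_L − X_C) = −j16.8 Ω
Parallel: Z = Z₁Z₂/(Z₁+Z₂), |Z| = 11.6 Ω, ∠Z = -43.6°
|Y| = 1/|Z| = 86.3 mS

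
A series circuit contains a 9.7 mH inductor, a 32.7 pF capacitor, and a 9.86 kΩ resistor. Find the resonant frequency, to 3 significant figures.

283 kHz

ω₀ = 1/√(LC) = 1/√(0.0097 × 3.27e-11) = 1.776e+06 rad/s
f₀ = ω₀/(2π) = 283 kHz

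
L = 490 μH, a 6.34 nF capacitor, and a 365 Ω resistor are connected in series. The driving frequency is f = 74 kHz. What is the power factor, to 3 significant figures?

0.956

ω = 2πf = 465000 rad/s
X_L = ωL = 228 Ω
X_C = 1/(ωC) = 339 Ω
Net reactance X = X_L − X_C = -111 Ω
Z = 365 − j111 Ω
|Z| = √(365² + 111²) = 382 Ω
∠Z = arctan(-111/365) = -17.0°
cos φ = cos(-17.0°) = 0.956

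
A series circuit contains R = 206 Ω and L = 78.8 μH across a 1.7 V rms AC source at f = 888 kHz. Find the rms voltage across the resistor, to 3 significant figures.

ω = 2πf = 5.579e+06 rad/s
X_L = ωL = 440 Ω
Z = 206 + j440 Ω
|Z| = √(206² + 440²) = 486 Ω
I = V/|Z| = 3.50 mA
V_R = I·|Z_R| = 0.00350 × 206 = 0.721 V

0.721 V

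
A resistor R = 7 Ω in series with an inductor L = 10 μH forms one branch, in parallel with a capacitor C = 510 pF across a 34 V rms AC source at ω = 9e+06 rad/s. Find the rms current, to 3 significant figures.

221 mA

X_L = ωL = 90.0 Ω
X_C = 1/(ωC) = 218 Ω
Branch 1 (R+jX_L): Z₁ = 7.00 + j90.0 Ω, |Z₁| = 90.3 Ω
Branch 2 (−jX_C): Z₂ = −j218 Ω
Parallel: Z = Z₁Z₂/(Z₁+Z₂), |Z| = 154 Ω, ∠Z = 82.4°
I = V/|Z| = 34/154 = 221 mA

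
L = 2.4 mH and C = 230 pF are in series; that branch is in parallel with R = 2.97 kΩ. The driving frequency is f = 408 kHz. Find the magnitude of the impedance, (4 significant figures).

ω = 2πf = 2.564e+06 rad/s
X_L = ωL = 6152 Ω
X_C = 1/(ωC) = 1696 Ω
Branch 1: Z₁ = R = 2970 Ω
Branch 2 (series LC): Z₂ = j(X_L − X_C) = j4456 Ω
Parallel: Z = Z₁Z₂/(Z₁+Z₂), |Z| = 2471 Ω, ∠Z = 33.68°

2471 Ω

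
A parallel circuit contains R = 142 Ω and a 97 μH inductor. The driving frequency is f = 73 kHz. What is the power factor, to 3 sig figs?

ω = 2πf = 458700 rad/s
X_L = ωL = 44.5 Ω
Parallel: admittances add. Y = 1/R + 1/(jωL)
Y = (0.00704 − j0.0225) S
|Y| = 0.0236 S → |Z| = 1/|Y| = 42.5 Ω, ∠Z = −∠Y = 72.6°
cos φ = cos(72.6°) = 0.299

0.299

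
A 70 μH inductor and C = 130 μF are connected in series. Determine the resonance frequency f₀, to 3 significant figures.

ω₀ = 1/√(LC) = 1/√(7e-05 × 0.00013) = 10480 rad/s
f₀ = ω₀/(2π) = 1.67 kHz

1.67 kHz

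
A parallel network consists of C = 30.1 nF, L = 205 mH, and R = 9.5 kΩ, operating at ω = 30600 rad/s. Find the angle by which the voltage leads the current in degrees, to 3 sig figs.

-82.1°

X_L = ωL = 6270 Ω
X_C = 1/(ωC) = 1090 Ω
Parallel: admittances add. Y = 1/R + 1/(jωL) + jωC
Y = (0.000105 + j0.000762) S
|Y| = 0.000769 S → |Z| = 1/|Y| = 1300 Ω, ∠Z = −∠Y = -82.1°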